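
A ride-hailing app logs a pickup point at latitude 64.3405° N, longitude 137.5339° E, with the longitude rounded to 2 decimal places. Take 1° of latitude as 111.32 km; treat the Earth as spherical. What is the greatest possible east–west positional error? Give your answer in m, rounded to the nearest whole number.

241 m

Rounding to 2 decimal places leaves the longitude within ±0.005° of the true value.
At latitude 64.3405° a degree of longitude spans 111320 m × cos 64.3405° = 111320 × 0.4330 ≈ 48204 m.
East–west error: 0.005° × 48204 m/° ≈ 241.02 m.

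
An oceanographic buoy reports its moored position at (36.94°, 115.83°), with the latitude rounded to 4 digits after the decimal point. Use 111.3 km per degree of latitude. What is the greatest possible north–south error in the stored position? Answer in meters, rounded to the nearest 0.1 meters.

5.6 meters

Rounding to 4 decimal places leaves the latitude within ±5e-05° of the true value.
Along the meridian that is 5e-05° × 111300 m/° = 5.565 m.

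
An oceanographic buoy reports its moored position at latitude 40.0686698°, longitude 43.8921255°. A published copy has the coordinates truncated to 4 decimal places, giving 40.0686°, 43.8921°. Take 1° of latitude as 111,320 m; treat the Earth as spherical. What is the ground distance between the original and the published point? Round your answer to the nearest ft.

Δlat = 40.0686698 − 40.0686 = +0.0000698°; Δlon = 43.8921255 − 43.8921 = +0.0000255°.
N–S: 0.0000698° × 111320 m/° = 7.77014 m.
East–west at this latitude: 0.0000255° × 111320 × cos 40.0686° ≈ 0.0000255 × 85190.3 = 2.17235 m.
Combined displacement = (7.77014² + 2.17235²)^½ ≈ 8.06809 m.
Converting: 8.06809 m × 3.2808 ft/m ≈ 26.47 ft.

26 ft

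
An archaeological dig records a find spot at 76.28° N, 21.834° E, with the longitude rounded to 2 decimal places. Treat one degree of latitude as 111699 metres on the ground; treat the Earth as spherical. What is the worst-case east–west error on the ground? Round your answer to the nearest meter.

132 meters

Rounding to 2 decimal places leaves the longitude within ±0.005° of the true value.
One degree of longitude at 76.28° is 111699 × cos 76.28° ≈ 111699 × 0.2372 = 26492.5 m.
East–west error: 0.005° × 26492.5 m/° ≈ 132.462 m.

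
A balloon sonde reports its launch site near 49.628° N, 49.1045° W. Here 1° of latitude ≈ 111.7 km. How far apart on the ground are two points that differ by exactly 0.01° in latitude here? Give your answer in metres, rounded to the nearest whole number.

0.01° × 111700 m/° = 1117 m.

1117 metres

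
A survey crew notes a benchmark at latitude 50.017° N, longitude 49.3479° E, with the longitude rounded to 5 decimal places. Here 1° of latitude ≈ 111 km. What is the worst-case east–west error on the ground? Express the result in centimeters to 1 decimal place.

Rounding to 5 decimal places leaves the longitude within ±5e-06° of the true value.
One degree of longitude at 50.017° is 111000 × cos 50.017° ≈ 111000 × 0.6426 = 71324.2 m.
Maximum E–W displacement: 5e-06 × 71324.2 = 0.356621 m.
That is 0.356621 m = 35.662 cm.

35.7 centimeters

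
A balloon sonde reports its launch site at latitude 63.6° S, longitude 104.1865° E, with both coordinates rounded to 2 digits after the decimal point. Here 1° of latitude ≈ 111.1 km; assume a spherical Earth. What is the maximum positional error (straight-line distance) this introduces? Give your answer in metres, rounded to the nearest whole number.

Rounding to 2 decimal places leaves each coordinate within ±0.005° of the true value.
Latitude error → 0.005 × 111100 = 555.5 m along the meridian.
East–west component at 63.6°: 0.005° × 111100 × cos 63.6° ≈ 0.005 × 49399 ≈ 246.995 m.
Combining orthogonally: (555.5² + 246.995²)^½ ≈ 607.936 m.

608 metres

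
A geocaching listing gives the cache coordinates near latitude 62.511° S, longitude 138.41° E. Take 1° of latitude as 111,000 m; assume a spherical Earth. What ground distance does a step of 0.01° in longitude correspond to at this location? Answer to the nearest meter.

At 62.511° a degree of longitude is 111000 × cos 62.511° ≈ 51235.2 m, so 0.01° corresponds to 512.352 m.

512 meters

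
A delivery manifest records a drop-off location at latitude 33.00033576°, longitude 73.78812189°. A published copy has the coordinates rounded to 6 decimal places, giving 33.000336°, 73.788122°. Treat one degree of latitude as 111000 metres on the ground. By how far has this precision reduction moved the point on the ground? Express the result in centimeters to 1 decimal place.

2.9 centimeters

Δlat = 33.00033576 − 33.000336 = -0.00000024°; Δlon = 73.78812189 − 73.788122 = -0.00000011°.
North–south shift: -0.00000024 × 111000 = -0.02664 m.
E–W at 33.0003°: -0.00000011° × 111000 × cos 33.0003° = -0.00000011 × 111000 × 0.8387 ≈ -0.0102401 m.
Hypotenuse of the two orthogonal shifts: √(0.02664² + 0.0102401²) = 0.0285403 m.
That is 0.0285403 m = 2.854 cm.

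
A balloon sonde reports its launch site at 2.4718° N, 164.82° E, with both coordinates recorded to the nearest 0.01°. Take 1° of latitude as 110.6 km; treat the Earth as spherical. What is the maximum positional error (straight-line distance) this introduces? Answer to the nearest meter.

782 meters

Rounding to 2 decimal places leaves each coordinate within ±0.005° of the true value.
North–south component: 0.005° × 110600 = 553 m.
E–W at 2.4718°: 0.005° × 110600 × cos 2.4718° = 0.005 × 110600 × 0.9991 ≈ 552.485 m.
The two errors are perpendicular, so the maximum displacement is √(553² + 552.485²) ≈ 781.696 m.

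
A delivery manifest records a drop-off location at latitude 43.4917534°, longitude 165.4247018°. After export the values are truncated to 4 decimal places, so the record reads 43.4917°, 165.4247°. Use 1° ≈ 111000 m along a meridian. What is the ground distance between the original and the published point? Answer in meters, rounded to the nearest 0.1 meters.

5.9 meters

The latitude changed by +0.0000534° and the longitude by +0.0000018°.
North–south shift: 0.0000534 × 111000 = 5.9274 m.
E–W at 43.4917°: 0.0000018° × 111000 × cos 43.4917° = 0.0000018 × 111000 × 0.7255 ≈ 0.14495 m.
Hypotenuse of the two orthogonal shifts: √(5.9274² + 0.14495²) = 5.92917 m.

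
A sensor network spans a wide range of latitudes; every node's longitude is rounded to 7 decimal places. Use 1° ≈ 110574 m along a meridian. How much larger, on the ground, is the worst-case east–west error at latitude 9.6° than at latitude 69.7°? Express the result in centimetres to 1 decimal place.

0.4 centimetres

Rounding to 7 decimal places leaves the longitude within ±5e-08° of the true value.
At 9.6°: 5e-08° × 110574 × cos 9.6° = 5e-08 × 110574 × 0.9860 ≈ 0.0054513 m.
At 69.7°: 5e-08° × 110574 × cos 69.7° = 5e-08 × 110574 × 0.3469 ≈ 0.0019181 m.
Difference: 0.0054513 − 0.0019181 = 0.0035332 m.
That is 0.00353317 m = 0.35332 cm.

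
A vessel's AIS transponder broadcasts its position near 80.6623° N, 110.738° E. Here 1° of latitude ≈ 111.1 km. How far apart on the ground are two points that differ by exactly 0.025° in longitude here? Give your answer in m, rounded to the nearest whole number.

451 m

One degree of longitude here spans 111100 × cos 80.6623° = 111100 × 0.1623 ≈ 18026.3 m; 0.025° of that is 450.658 m.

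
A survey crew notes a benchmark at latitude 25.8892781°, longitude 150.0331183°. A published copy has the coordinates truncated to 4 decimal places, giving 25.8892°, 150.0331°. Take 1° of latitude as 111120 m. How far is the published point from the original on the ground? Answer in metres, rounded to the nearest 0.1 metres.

8.9 metres

Δlat = 25.8892781 − 25.8892 = +0.0000781°; Δlon = 150.0331183 − 150.0331 = +0.0000183°.
N–S: 0.0000781° × 111120 m/° = 8.67847 m.
East–west at this latitude: 0.0000183° × 111120 × cos 25.8892° ≈ 0.0000183 × 99968 = 1.82941 m.
Hypotenuse of the two orthogonal shifts: √(8.67847² + 1.82941²) = 8.8692 m.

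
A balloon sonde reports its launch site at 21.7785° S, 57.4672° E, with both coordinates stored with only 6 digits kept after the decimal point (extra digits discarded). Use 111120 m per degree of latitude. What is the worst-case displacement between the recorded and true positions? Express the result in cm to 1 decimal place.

15.2 cm

Truncating at 6 decimal places can drop up to a full unit in the last place, so each coordinate may be off by as much as 1e-06°.
North–south component: 1e-06° × 111120 = 0.11112 m.
E–W at 21.7785°: 1e-06° × 111120 × cos 21.7785° = 1e-06 × 111120 × 0.9286 ≈ 0.103189 m.
The two errors are perpendicular, so the maximum displacement is √(0.11112² + 0.103189²) ≈ 0.151643 m.
That is 0.151643 m = 15.164 cm.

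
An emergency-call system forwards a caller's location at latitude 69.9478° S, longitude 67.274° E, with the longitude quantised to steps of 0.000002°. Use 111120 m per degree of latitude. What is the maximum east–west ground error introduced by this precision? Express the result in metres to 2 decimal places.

0.04 metres

With a 0.000002° grid the true value lies within half a step, ±0.000002°/2 = ±1e-06°, of the stored one.
At latitude 69.9478° a degree of longitude spans 111120 m × cos 69.9478° = 111120 × 0.3429 ≈ 38100.4 m.
East–west error: 1e-06° × 38100.4 m/° ≈ 0.0381004 m.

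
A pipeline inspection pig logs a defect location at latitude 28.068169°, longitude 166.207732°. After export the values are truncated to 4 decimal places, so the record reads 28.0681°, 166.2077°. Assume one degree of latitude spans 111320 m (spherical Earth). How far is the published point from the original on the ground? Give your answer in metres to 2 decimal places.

The latitude changed by +0.000069° and the longitude by +0.000032°.
N–S: 0.000069° × 111320 m/° = 7.68108 m.
E–W at 28.0681°: 0.000032° × 111320 × cos 28.0681° = 0.000032 × 111320 × 0.8824 ≈ 3.14328 m.
Hypotenuse of the two orthogonal shifts: √(7.68108² + 3.14328²) = 8.29935 m.

8.30 metres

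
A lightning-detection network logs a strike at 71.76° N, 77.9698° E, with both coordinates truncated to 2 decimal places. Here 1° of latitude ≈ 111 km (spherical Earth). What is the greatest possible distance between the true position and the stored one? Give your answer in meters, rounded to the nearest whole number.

Truncating at 2 decimal places can drop up to a full unit in the last place, so each coordinate may be off by as much as 0.01°.
N–S: 0.01° × 111000 m/° = 1110 m.
E–W at 71.76°: 0.01° × 111000 × cos 71.76° = 0.01 × 111000 × 0.3130 ≈ 347.428 m.
The two errors are perpendicular, so the maximum displacement is √(1110² + 347.428²) ≈ 1163.1 m.

1163 meters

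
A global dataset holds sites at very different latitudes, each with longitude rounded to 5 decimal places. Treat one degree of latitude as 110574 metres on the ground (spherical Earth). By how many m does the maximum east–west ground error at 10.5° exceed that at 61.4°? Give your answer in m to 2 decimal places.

0.28 m

Rounding to 5 decimal places leaves the longitude within ±5e-06° of the true value.
Error at 10.5° = 5e-06° × 110574 × cos 10.5° ≈ 0.55287 × 0.9833 = 0.54361 m.
At 61.4°: 5e-06° × 110574 × cos 61.4° = 5e-06 × 110574 × 0.4787 ≈ 0.26465 m.
So the lower-latitude error exceeds the higher by 0.54361 − 0.26465 = 0.27896 m.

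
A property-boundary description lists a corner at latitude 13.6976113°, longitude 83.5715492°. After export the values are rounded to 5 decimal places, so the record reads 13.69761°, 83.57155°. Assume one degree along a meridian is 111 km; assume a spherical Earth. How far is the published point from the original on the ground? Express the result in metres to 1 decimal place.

Δlat = 13.6976113 − 13.69761 = +0.0000013°; Δlon = 83.5715492 − 83.57155 = -0.0000008°.
North–south shift: 0.0000013 × 111000 = 0.1443 m.
E–W at 13.6976°: -0.0000008° × 111000 × cos 13.6976° = -0.0000008 × 111000 × 0.9716 ≈ -0.0862744 m.
Combined displacement = (0.1443² + 0.0862744²)^½ ≈ 0.168124 m.

0.2 metres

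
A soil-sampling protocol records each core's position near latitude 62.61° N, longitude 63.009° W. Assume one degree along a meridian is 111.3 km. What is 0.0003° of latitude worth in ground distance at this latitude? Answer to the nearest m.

0.0003° × 111300 m/° = 33.39 m.

33 m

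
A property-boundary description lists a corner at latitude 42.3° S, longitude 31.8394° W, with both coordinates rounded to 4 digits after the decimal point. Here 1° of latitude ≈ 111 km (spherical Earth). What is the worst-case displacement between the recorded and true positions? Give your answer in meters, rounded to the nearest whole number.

Rounding to 4 decimal places leaves each coordinate within ±5e-05° of the true value.
North–south component: 5e-05° × 111000 = 5.55 m.
East–west component at 42.3°: 5e-05° × 111000 × cos 42.3° ≈ 5e-05 × 82099.1 ≈ 4.10495 m.
The two errors are perpendicular, so the maximum displacement is √(5.55² + 4.10495²) ≈ 6.90313 m.

7 meters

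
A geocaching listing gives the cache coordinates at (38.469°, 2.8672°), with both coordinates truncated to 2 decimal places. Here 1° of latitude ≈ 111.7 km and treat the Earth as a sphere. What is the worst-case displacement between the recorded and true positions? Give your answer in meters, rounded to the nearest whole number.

1419 meters

Truncating at 2 decimal places can drop up to a full unit in the last place, so each coordinate may be off by as much as 0.01°.
Latitude error → 0.01 × 111700 = 1117 m along the meridian.
East–west component at 38.469°: 0.01° × 111700 × cos 38.469° ≈ 0.01 × 87454.9 ≈ 874.549 m.
Worst case both components are at the extreme and orthogonal: √(1117² + 874.549²) ≈ 1418.64 m.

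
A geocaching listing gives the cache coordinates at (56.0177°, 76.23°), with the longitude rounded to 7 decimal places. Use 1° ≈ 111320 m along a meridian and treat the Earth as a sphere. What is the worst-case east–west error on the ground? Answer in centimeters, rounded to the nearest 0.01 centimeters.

0.31 centimeters

Rounding to 7 decimal places leaves the longitude within ±5e-08° of the true value.
At latitude 56.0177° a degree of longitude spans 111320 m × cos 56.0177° = 111320 × 0.5589 ≈ 62220.8 m.
Maximum E–W displacement: 5e-08 × 62220.8 = 0.00311104 m.
That is 0.00311104 m = 0.3111 cm.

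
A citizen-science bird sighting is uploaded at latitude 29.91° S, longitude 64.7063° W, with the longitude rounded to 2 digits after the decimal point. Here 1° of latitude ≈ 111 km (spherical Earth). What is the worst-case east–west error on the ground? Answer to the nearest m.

Rounding to 2 decimal places leaves the longitude within ±0.005° of the true value.
At latitude 29.91° a degree of longitude spans 111000 m × cos 29.91° = 111000 × 0.8668 ≈ 96215.9 m.
East–west error: 0.005° × 96215.9 m/° ≈ 481.079 m.

481 m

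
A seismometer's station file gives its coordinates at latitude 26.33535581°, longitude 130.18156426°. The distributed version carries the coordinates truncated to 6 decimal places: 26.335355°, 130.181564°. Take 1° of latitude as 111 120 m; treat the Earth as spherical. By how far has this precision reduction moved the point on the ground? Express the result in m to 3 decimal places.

Δlat = 26.33535581 − 26.335355 = +0.00000081°; Δlon = 130.18156426 − 130.181564 = +0.00000026°.
N–S: 0.00000081° × 111120 m/° = 0.0900072 m.
E–W at 26.3354°: 0.00000026° × 111120 × cos 26.3354° = 0.00000026 × 111120 × 0.8962 ≈ 0.0258927 m.
Hypotenuse of the two orthogonal shifts: √(0.0900072² + 0.0258927²) = 0.0936575 m.

0.094 m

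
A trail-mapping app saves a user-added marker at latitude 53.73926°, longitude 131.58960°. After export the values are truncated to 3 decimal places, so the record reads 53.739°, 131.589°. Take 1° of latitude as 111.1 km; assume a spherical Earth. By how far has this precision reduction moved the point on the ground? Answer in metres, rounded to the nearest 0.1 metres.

48.9 metres

Δlat = 53.73926 − 53.739 = +0.00026°; Δlon = 131.58960 − 131.589 = +0.00060°.
North–south shift: 0.00026 × 111100 = 28.886 m.
E–W at 53.739°: 0.00060° × 111100 × cos 53.739° = 0.00060 × 111100 × 0.5915 ≈ 39.427 m.
Distance: √(28.886² + 39.427²) ≈ 48.8763 m.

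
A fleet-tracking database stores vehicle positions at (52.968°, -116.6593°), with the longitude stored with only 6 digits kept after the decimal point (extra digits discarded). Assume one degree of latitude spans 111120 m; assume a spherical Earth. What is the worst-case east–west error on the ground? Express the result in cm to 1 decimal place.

Truncating at 6 decimal places can drop up to a full unit in the last place, so the longitude may be off by as much as 1e-06°.
Parallels shrink by cos φ, so at 52.968° a degree of longitude is 111120 × 0.6023 ≈ 66923.2 m.
East–west error: 1e-06° × 66923.2 m/° ≈ 0.0669232 m.
That is 0.0669232 m = 6.6923 cm.

6.7 cm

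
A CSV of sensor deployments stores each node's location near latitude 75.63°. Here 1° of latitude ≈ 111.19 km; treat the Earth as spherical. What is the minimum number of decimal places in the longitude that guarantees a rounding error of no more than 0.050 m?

6

At 75.63° one degree of longitude covers 111190 × cos 75.63° ≈ 111190 × 0.2482 ≈ 27595.4 m.
Rounding to N decimal places gives at most 0.5 × 10⁻ᴺ degrees of error, i.e. 0.5 × 10⁻ᴺ × 27595.4 m.
Setting 13797.7 × 10⁻ᴺ ≤ 0.050 gives 10ᴺ ≥ 2.76e+05, i.e. N ≥ 5.44.
So 6 decimal places suffice (0.0138 m); 5 would allow up to 0.138 m.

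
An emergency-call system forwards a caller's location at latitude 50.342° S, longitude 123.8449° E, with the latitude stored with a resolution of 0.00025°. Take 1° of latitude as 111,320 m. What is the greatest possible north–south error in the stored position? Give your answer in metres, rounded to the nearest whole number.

With a 0.00025° grid the true value lies within half a step, ±0.00025°/2 = ±0.000125°, of the stored one.
So the N–S error is at most 0.000125 × 111320 = 13.915 m.

14 metres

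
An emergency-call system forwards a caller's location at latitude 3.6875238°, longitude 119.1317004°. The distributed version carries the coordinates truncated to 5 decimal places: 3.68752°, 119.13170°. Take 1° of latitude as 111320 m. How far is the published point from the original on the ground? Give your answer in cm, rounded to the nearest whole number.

43 cm

The latitude changed by +0.0000038° and the longitude by +0.0000004°.
N–S: 0.0000038° × 111320 m/° = 0.423016 m.
E–W at 3.68752°: 0.0000004° × 111320 × cos 3.68752° = 0.0000004 × 111320 × 0.9979 ≈ 0.0444358 m.
Combined displacement = (0.423016² + 0.0444358²)^½ ≈ 0.425343 m.
That is 0.425343 m = 42.534 cm.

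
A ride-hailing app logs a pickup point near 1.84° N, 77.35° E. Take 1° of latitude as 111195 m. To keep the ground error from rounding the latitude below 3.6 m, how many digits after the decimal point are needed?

One degree of latitude covers 111195 m.
With N decimal places the half-ulp bound is 0.5·10⁻ᴺ°, or 0.5·10⁻ᴺ × 111195 m on the ground.
Setting 55597.5 × 10⁻ᴺ ≤ 3.6 gives 10ᴺ ≥ 1.544e+04, i.e. N ≥ 4.19.
At 4 places the error can reach 5.56 m, but 5 places keeps it to 0.556 m.

5 decimal places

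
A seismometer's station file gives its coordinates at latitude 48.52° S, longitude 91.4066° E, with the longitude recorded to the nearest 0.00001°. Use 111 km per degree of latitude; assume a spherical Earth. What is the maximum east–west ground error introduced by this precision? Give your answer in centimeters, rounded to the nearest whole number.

Rounding to 5 decimal places leaves the longitude within ±5e-06° of the true value.
One degree of longitude at 48.52° is 111000 × cos 48.52° ≈ 111000 × 0.6624 = 73521.8 m.
So at most 5e-06° × 73521.8 ≈ 0.367609 m east–west.
That is 0.367609 m = 36.761 cm.

37 centimeters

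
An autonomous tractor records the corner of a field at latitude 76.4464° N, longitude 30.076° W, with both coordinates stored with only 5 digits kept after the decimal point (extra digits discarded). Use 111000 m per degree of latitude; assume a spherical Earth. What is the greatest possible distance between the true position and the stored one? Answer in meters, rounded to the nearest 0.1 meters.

1.1 meters

Truncating at 5 decimal places can drop up to a full unit in the last place, so each coordinate may be off by as much as 1e-05°.
N–S: 1e-05° × 111000 m/° = 1.11 m.
East–west component at 76.4464°: 1e-05° × 111000 × cos 76.4464° ≈ 1e-05 × 26013.4 ≈ 0.260134 m.
The two errors are perpendicular, so the maximum displacement is √(1.11² + 0.260134²) ≈ 1.14007 m.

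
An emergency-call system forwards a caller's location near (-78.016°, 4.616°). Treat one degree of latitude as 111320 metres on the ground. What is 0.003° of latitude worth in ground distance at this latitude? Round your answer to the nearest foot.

Along a meridian 0.003° is 0.003 × 111320 = 333.96 m.
Converting: 333.96 m × 3.2808 ft/m ≈ 1095.7 ft.

1096 feet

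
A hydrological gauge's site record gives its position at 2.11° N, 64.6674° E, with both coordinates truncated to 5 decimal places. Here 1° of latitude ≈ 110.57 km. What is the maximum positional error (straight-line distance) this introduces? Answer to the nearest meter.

2 meters

Truncating at 5 decimal places can drop up to a full unit in the last place, so each coordinate may be off by as much as 1e-05°.
North–south component: 1e-05° × 110570 = 1.1057 m.
E–W at 2.11°: 1e-05° × 110570 × cos 2.11° = 1e-05 × 110570 × 0.9993 ≈ 1.10495 m.
The two errors are perpendicular, so the maximum displacement is √(1.1057² + 1.10495²) ≈ 1.56317 m.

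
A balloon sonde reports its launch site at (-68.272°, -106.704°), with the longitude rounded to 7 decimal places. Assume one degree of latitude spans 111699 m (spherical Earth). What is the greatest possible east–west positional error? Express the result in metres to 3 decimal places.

0.002 metres

Rounding to 7 decimal places leaves the longitude within ±5e-08° of the true value.
Parallels shrink by cos φ, so at 68.272° a degree of longitude is 111699 × 0.3702 ≈ 41351.1 m.
Maximum E–W displacement: 5e-08 × 41351.1 = 0.00206755 m.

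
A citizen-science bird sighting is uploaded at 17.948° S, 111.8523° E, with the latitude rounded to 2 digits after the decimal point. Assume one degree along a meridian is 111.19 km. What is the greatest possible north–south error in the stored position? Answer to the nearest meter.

556 meters

Rounding to 2 decimal places leaves the latitude within ±0.005° of the true value.
So the N–S error is at most 0.005 × 111190 = 555.95 m.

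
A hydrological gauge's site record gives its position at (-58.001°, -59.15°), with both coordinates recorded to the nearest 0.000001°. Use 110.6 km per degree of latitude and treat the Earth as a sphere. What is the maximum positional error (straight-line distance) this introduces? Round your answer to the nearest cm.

Rounding to 6 decimal places leaves each coordinate within ±5e-07° of the true value.
North–south component: 5e-07° × 110600 = 0.0553 m.
East–west component at 58.001°: 5e-07° × 110600 × cos 58.001° ≈ 5e-07 × 58607.4 ≈ 0.0293037 m.
The two errors are perpendicular, so the maximum displacement is √(0.0553² + 0.0293037²) ≈ 0.0625843 m.
That is 0.0625843 m = 6.2584 cm.

6 cm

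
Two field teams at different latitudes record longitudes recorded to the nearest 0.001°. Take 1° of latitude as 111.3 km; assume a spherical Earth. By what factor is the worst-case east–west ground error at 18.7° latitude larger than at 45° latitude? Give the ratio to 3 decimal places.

Rounding to 3 decimal places leaves the longitude within ±0.0005° of the true value.
Error at 18.7° = 0.0005° × 111300 × cos 18.7° ≈ 55.65 × 0.9472 = 52.712 m.
Error at 45° = 0.0005° × 111300 × cos 45° ≈ 55.65 × 0.7071 = 39.35 m.
The ratio reduces to cos 18.7° / cos 45° = 0.9472/0.7071 ≈ 1.3396.

1.340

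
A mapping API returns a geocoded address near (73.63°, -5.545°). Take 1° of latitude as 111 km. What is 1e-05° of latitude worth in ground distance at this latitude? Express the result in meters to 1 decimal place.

Along a meridian 1e-05° is 1e-05 × 111000 = 1.11 m.

1.1 meters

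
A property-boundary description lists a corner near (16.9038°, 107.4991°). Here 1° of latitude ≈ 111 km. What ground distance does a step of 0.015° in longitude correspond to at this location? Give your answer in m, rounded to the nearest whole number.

1593 m

One degree of longitude here spans 111000 × cos 16.9038° = 111000 × 0.9568 ≈ 106204 m; 0.015° of that is 1593.06 m.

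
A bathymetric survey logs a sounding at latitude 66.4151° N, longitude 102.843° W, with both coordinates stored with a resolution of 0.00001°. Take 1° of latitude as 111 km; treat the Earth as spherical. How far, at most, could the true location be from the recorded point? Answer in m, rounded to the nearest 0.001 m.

With a 0.00001° grid the true value lies within half a step, ±0.00001°/2 = ±5e-06°, of the stored one.
North–south component: 5e-06° × 111000 = 0.555 m.
Longitude error → 5e-06 × 111000 × cos 66.4151° = 5e-06 × 111000 × 0.4001 ≈ 0.22206 m.
Worst case both components are at the extreme and orthogonal: √(0.555² + 0.22206²) ≈ 0.597775 m.

0.598 m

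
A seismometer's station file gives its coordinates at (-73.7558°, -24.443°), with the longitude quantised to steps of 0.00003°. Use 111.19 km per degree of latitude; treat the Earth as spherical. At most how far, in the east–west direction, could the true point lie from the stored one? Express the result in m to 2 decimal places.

0.47 m

With a 0.00003° grid the true value lies within half a step, ±0.00003°/2 = ±1.5e-05°, of the stored one.
One degree of longitude at 73.7558° is 111190 × cos 73.7558° ≈ 111190 × 0.2797 = 31103.4 m.
East–west error: 1.5e-05° × 31103.4 m/° ≈ 0.466551 m.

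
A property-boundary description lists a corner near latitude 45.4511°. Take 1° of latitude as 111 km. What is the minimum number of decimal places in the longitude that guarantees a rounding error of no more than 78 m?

3 decimal places

At 45.4511° one degree of longitude covers 111000 × cos 45.4511° ≈ 111000 × 0.7015 ≈ 77868.5 m.
With N decimal places the half-ulp bound is 0.5·10⁻ᴺ°, or 0.5·10⁻ᴺ × 77868.5 m on the ground.
Need 0.5 × 77868.5 × 10⁻ᴺ ≤ 78 → 10⁻ᴺ ≤ 2.003e-03, so N ≥ 2.70.
So 3 decimal places suffice (38.9 m); 2 would allow up to 389 m.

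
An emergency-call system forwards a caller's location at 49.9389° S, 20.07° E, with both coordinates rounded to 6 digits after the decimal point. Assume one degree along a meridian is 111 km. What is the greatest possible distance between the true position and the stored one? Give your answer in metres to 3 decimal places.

Rounding to 6 decimal places leaves each coordinate within ±5e-07° of the true value.
Latitude error → 5e-07 × 111000 = 0.0555 m along the meridian.
Longitude error → 5e-07 × 111000 × cos 49.9389° = 5e-07 × 111000 × 0.6436 ≈ 0.03572 m.
Worst case both components are at the extreme and orthogonal: √(0.0555² + 0.03572²) ≈ 0.0660013 m.

0.066 metres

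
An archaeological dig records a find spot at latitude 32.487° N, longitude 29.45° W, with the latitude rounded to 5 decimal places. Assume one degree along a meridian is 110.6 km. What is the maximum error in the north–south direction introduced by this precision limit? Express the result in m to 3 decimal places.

0.553 m

Rounding to 5 decimal places leaves the latitude within ±5e-06° of the true value.
North–south distance: 5e-06° × 110600 m/° = 0.553 m.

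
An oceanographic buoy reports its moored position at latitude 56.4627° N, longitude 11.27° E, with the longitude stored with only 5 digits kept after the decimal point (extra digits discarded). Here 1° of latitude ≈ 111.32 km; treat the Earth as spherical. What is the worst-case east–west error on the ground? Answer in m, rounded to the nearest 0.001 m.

Truncating at 5 decimal places can drop up to a full unit in the last place, so the longitude may be off by as much as 1e-05°.
At latitude 56.4627° a degree of longitude spans 111320 m × cos 56.4627° = 111320 × 0.5525 ≈ 61502 m.
East–west error: 1e-05° × 61502 m/° ≈ 0.61502 m.

0.615 m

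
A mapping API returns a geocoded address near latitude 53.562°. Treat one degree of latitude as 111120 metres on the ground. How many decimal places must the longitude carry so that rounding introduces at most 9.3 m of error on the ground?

4 decimal places

At 53.562° one degree of longitude covers 111120 × cos 53.562° ≈ 111120 × 0.5940 ≈ 66000 m.
N decimal places → at most half a unit in the last place, 0.5 × 10⁻ᴺ° = 66000/2 × 10⁻ᴺ m.
Need 0.5 × 66000 × 10⁻ᴺ ≤ 9.3 → 10⁻ᴺ ≤ 2.818e-04, so N ≥ 3.55.
So 4 decimal places suffice (3.3 m); 3 would allow up to 33 m.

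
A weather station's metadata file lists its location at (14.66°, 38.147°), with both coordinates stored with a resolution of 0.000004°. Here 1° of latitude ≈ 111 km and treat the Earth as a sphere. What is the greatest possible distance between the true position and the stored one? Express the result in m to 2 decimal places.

With a 0.000004° grid the true value lies within half a step, ±0.000004°/2 = ±2e-06°, of the stored one.
N–S: 2e-06° × 111000 m/° = 0.222 m.
Longitude error → 2e-06 × 111000 × cos 14.66° = 2e-06 × 111000 × 0.9674 ≈ 0.214773 m.
The two errors are perpendicular, so the maximum displacement is √(0.222² + 0.214773²) ≈ 0.308887 m.

0.31 m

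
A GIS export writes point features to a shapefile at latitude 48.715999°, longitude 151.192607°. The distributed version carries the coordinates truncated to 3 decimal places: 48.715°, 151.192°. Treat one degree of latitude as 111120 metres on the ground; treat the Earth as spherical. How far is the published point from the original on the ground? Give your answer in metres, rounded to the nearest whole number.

The latitude changed by +0.000999° and the longitude by +0.000607°.
North–south shift: 0.000999 × 111120 = 111.009 m.
East–west at this latitude: 0.000607° × 111120 × cos 48.715° ≈ 0.000607 × 73317.5 = 44.5037 m.
Distance: √(111.009² + 44.5037²) ≈ 119.597 m.

120 metres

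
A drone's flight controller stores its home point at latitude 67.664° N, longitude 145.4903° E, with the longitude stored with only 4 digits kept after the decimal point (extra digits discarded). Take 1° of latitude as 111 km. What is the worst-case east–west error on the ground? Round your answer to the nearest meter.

Truncating at 4 decimal places can drop up to a full unit in the last place, so the longitude may be off by as much as 0.0001°.
Parallels shrink by cos φ, so at 67.664° a degree of longitude is 111000 × 0.3800 ≈ 42184.2 m.
Maximum E–W displacement: 0.0001 × 42184.2 = 4.21842 m.

4 meters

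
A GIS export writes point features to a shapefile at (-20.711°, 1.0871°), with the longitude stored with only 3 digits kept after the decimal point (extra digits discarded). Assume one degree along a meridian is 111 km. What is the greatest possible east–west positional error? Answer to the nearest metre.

104 metres

Truncating at 3 decimal places can drop up to a full unit in the last place, so the longitude may be off by as much as 0.001°.
One degree of longitude at 20.711° is 111000 × cos 20.711° ≈ 111000 × 0.9354 = 103827 m.
So at most 0.001° × 103827 ≈ 103.827 m east–west.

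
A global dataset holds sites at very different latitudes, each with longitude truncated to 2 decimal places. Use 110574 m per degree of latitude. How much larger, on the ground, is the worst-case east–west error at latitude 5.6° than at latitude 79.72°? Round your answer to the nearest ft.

2963 ft

Truncating at 2 decimal places can drop up to a full unit in the last place, so the longitude may be off by as much as 0.01°.
Error at 5.6° = 0.01° × 110574 × cos 5.6° ≈ 1105.7 × 0.9952 = 1100.5 m.
Error at 79.72° = 0.01° × 110574 × cos 79.72° ≈ 1105.7 × 0.1785 = 197.33 m.
Difference: 1100.5 − 197.33 = 903.13 m.
Converting: 903.134 m × 3.2808 ft/m ≈ 2963 ft.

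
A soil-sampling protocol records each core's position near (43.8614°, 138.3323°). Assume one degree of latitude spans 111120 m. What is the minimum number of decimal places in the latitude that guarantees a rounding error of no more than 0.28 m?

6

One degree of latitude covers 111120 m.
With N decimal places the half-ulp bound is 0.5·10⁻ᴺ°, or 0.5·10⁻ᴺ × 111120 m on the ground.
Setting 55560 × 10⁻ᴺ ≤ 0.28 gives 10ᴺ ≥ 1.984e+05, i.e. N ≥ 5.30.
N = 5 would give 0.556 m (too coarse); N = 6 gives 0.0556 m ≤ 0.28 m.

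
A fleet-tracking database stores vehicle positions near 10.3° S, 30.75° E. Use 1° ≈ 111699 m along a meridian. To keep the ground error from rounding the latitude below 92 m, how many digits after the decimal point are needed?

One degree of latitude covers 111699 m.
With N decimal places the half-ulp bound is 0.5·10⁻ᴺ°, or 0.5·10⁻ᴺ × 111699 m on the ground.
Setting 55849.5 × 10⁻ᴺ ≤ 92 gives 10ᴺ ≥ 607.1, i.e. N ≥ 2.78.
At 2 places the error can reach 558 m, but 3 places keeps it to 55.8 m.

3 decimal places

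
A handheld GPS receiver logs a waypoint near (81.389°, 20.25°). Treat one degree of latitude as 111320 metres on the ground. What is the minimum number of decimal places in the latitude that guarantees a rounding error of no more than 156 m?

One degree of latitude covers 111320 m.
Rounding to N decimal places gives at most 0.5 × 10⁻ᴺ degrees of error, i.e. 0.5 × 10⁻ᴺ × 111320 m.
Setting 55660 × 10⁻ᴺ ≤ 156 gives 10ᴺ ≥ 356.8, i.e. N ≥ 2.55.
At 2 places the error can reach 557 m, but 3 places keeps it to 55.7 m.

3 decimal places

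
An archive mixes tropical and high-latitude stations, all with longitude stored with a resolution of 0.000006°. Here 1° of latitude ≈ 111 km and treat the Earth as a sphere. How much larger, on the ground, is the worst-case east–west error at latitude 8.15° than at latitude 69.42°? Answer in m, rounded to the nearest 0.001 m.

0.213 m

With a 0.000006° grid the true value lies within half a step, ±0.000006°/2 = ±3e-06°, of the stored one.
Error at 8.15° = 3e-06° × 111000 × cos 8.15° ≈ 0.333 × 0.9899 = 0.32964 m.
Error at 69.42° = 3e-06° × 111000 × cos 69.42° ≈ 0.333 × 0.3515 = 0.11705 m.
So the lower-latitude error exceeds the higher by 0.32964 − 0.11705 = 0.21258 m.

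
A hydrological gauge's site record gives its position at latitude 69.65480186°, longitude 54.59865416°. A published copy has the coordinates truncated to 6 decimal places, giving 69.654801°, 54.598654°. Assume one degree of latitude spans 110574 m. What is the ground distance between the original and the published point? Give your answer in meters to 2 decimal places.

Δlat = 69.65480186 − 69.654801 = +0.00000086°; Δlon = 54.59865416 − 54.598654 = +0.00000016°.
N–S: 0.00000086° × 110574 m/° = 0.0950936 m.
E–W at 69.6548°: 0.00000016° × 110574 × cos 69.6548° = 0.00000016 × 110574 × 0.3477 ≈ 0.00615102 m.
Combined displacement = (0.0950936² + 0.00615102²)^½ ≈ 0.0952924 m.

0.10 meters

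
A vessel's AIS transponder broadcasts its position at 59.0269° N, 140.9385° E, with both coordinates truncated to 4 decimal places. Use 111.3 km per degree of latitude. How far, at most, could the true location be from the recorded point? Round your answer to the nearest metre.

13 metres

Truncating at 4 decimal places can drop up to a full unit in the last place, so each coordinate may be off by as much as 0.0001°.
Latitude error → 0.0001 × 111300 = 11.13 m along the meridian.
East–west component at 59.0269°: 0.0001° × 111300 × cos 59.0269° ≈ 0.0001 × 57278.9 ≈ 5.72789 m.
The two errors are perpendicular, so the maximum displacement is √(11.13² + 5.72789²) ≈ 12.5174 m.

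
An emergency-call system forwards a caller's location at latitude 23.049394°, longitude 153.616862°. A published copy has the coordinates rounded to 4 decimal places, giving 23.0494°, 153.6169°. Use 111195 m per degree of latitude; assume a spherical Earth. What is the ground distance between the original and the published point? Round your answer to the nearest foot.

The latitude changed by -0.000006° and the longitude by -0.000038°.
N–S: -0.000006° × 111195 m/° = -0.66717 m.
E–W at 23.0494°: -0.000038° × 111195 × cos 23.0494° = -0.000038 × 111195 × 0.9202 ≈ -3.88809 m.
Hypotenuse of the two orthogonal shifts: √(0.66717² + 3.88809²) = 3.94491 m.
Converting: 3.94491 m × 3.2808 ft/m ≈ 12.943 ft.

13 feet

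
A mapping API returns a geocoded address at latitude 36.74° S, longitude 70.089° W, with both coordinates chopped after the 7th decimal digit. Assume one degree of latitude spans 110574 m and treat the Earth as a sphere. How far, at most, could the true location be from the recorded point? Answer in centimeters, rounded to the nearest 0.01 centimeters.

Truncating at 7 decimal places can drop up to a full unit in the last place, so each coordinate may be off by as much as 1e-07°.
Latitude error → 1e-07 × 110574 = 0.0110574 m along the meridian.
Longitude error → 1e-07 × 110574 × cos 36.74° = 1e-07 × 110574 × 0.8014 ≈ 0.00886094 m.
Combining orthogonally: (0.0110574² + 0.00886094²)^½ ≈ 0.0141698 m.
That is 0.0141698 m = 1.417 cm.

1.42 centimeters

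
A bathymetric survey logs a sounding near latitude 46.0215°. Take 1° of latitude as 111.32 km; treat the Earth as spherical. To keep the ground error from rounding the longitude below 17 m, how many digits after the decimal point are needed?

4

At 46.0215° one degree of longitude covers 111320 × cos 46.0215° ≈ 111320 × 0.6944 ≈ 77299.3 m.
N decimal places → at most half a unit in the last place, 0.5 × 10⁻ᴺ° = 77299.3/2 × 10⁻ᴺ m.
Need 0.5 × 77299.3 × 10⁻ᴺ ≤ 17 → 10⁻ᴺ ≤ 4.398e-04, so N ≥ 3.36.
So 4 decimal places suffice (3.86 m); 3 would allow up to 38.6 m.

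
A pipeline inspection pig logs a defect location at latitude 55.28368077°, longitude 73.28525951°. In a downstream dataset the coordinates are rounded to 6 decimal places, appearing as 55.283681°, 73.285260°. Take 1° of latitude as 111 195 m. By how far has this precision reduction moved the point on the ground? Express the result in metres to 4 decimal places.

The latitude changed by -0.00000023° and the longitude by -0.00000049°.
N–S: -0.00000023° × 111195 m/° = -0.0255749 m.
E–W at 55.2837°: -0.00000049° × 111195 × cos 55.2837° = -0.00000049 × 111195 × 0.5695 ≈ -0.0310303 m.
Distance: √(0.0255749² + 0.0310303²) ≈ 0.0402113 m.

0.0402 metres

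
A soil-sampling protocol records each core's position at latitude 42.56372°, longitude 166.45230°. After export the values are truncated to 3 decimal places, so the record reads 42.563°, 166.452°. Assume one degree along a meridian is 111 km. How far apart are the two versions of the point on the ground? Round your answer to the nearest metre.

84 metres

The latitude changed by +0.00072° and the longitude by +0.00030°.
N–S: 0.00072° × 111000 m/° = 79.92 m.
E–W at 42.563°: 0.00030° × 111000 × cos 42.563° = 0.00030 × 111000 × 0.7365 ≈ 24.5266 m.
Combined displacement = (79.92² + 24.5266²)^½ ≈ 83.5988 m.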